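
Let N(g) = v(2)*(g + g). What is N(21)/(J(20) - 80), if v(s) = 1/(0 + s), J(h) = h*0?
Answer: -21/80 ≈ -0.26250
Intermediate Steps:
J(h) = 0
v(s) = 1/s
N(g) = g (N(g) = (g + g)/2 = (2*g)/2 = g)
N(21)/(J(20) - 80) = 21/(0 - 80) = 21/(-80) = 21*(-1/80) = -21/80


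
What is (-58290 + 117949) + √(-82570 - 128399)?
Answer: 59659 + 3*I*√23441 ≈ 59659.0 + 459.31*I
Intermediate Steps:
(-58290 + 117949) + √(-82570 - 128399) = 59659 + √(-210969) = 59659 + 3*I*√23441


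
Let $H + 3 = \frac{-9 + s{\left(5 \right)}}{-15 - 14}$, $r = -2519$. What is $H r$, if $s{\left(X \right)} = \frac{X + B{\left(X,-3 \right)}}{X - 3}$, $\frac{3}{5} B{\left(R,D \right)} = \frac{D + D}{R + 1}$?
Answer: $\frac{602041}{87} \approx 6920.0$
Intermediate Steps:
$B{\left(R,D \right)} = \frac{10 D}{3 \left(1 + R\right)}$ ($B{\left(R,D \right)} = \frac{5 \frac{D + D}{R + 1}}{3} = \frac{5 \frac{2 D}{1 + R}}{3} = \frac{10 D}{3 \left(1 + R\right)}$)
$s{\left(X \right)} = \frac{X - \frac{10}{1 + X}}{-3 + X}$ ($s{\left(X \right)} = \frac{X + \frac{10}{3} \left(-3\right) \frac{1}{1 + X}}{X - 3} = \frac{X - \frac{10}{1 + X}}{-3 + X}$)
$H = - \frac{239}{87}$ ($H = -3 + \frac{-9 + \frac{-10 + 5 \left(1 + 5\right)}{\left(1 + 5\right) \left(-3 + 5\right)}}{-15 - 14} = -3 + \frac{-9 + \frac{-10 + 5 \cdot 6}{6 \cdot 2}}{-29} = -3 + \left(-9 + \frac{1}{6} \cdot \frac{1}{2} \left(-10 + 30\right)\right) \left(- \frac{1}{29}\right) = -3 + \left(-9 + \frac{1}{6} \cdot \frac{1}{2} \cdot 20\right) \left(- \frac{1}{29}\right) = -3 + \left(-9 + \frac{5}{3}\right) \left(- \frac{1}{29}\right) = -3 - - \frac{22}{87} = -3 + \frac{22}{87} = - \frac{239}{87} \approx -2.7471$)
$H r = \left(- \frac{239}{87}\right) \left(-2519\right) = \frac{602041}{87}$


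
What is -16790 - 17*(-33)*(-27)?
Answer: -31937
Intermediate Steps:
-16790 - 17*(-33)*(-27) = -16790 - (-561)*(-27) = -16790 - 1*15147 = -16790 - 15147 = -31937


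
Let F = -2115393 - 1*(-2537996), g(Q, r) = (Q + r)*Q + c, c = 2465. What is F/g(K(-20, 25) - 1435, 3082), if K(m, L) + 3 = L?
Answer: -422603/2355832 ≈ -0.17939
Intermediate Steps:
K(m, L) = -3 + L
g(Q, r) = 2465 + Q*(Q + r) (g(Q, r) = (Q + r)*Q + 2465 = Q*(Q + r) + 2465 = 2465 + Q*(Q + r))
F = 422603 (F = -2115393 + 2537996 = 422603)
F/g(K(-20, 25) - 1435, 3082) = 422603/(2465 + ((-3 + 25) - 1435)**2 + ((-3 + 25) - 1435)*3082) = 422603/(2465 + (22 - 1435)**2 + (22 - 1435)*3082) = 422603/(2465 + (-1413)**2 - 1413*3082) = 422603/(2465 + 1996569 - 4354866) = 422603/(-2355832) = 422603*(-1/2355832) = -422603/2355832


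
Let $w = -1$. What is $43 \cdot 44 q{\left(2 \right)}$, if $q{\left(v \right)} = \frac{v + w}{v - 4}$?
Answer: $-946$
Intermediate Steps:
$q{\left(v \right)} = \frac{-1 + v}{-4 + v}$ ($q{\left(v \right)} = \frac{v - 1}{v - 4} = \frac{-1 + v}{-4 + v}$)
$43 \cdot 44 q{\left(2 \right)} = 43 \cdot 44 \frac{-1 + 2}{-4 + 2} = 1892 \frac{1}{-2} \cdot 1 = 1892 \left(\left(- \frac{1}{2}\right) 1\right) = 1892 \left(- \frac{1}{2}\right) = -946$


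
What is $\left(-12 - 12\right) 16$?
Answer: $-384$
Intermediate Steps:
$\left(-12 - 12\right) 16 = \left(-24\right) 16 = -384$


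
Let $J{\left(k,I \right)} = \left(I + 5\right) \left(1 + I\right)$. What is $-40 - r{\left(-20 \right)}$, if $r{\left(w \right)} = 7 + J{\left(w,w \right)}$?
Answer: $-332$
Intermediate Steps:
$J{\left(k,I \right)} = \left(1 + I\right) \left(5 + I\right)$ ($J{\left(k,I \right)} = \left(5 + I\right) \left(1 + I\right) = \left(1 + I\right) \left(5 + I\right)$)
$r{\left(w \right)} = 12 + w^{2} + 6 w$ ($r{\left(w \right)} = 7 + \left(5 + w^{2} + 6 w\right) = 12 + w^{2} + 6 w$)
$-40 - r{\left(-20 \right)} = -40 - \left(12 + \left(-20\right)^{2} + 6 \left(-20\right)\right) = -40 - \left(12 + 400 - 120\right) = -40 - 292 = -332$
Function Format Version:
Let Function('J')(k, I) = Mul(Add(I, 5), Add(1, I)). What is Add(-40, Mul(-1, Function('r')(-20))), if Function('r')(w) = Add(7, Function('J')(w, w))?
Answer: -332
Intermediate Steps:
Function('J')(k, I) = Mul(Add(1, I), Add(5, I)) (Function('J')(k, I) = Mul(Add(5, I), Add(1, I)) = Mul(Add(1, I), Add(5, I)))
Function('r')(w) = Add(12, Pow(w, 2), Mul(6, w)) (Function('r')(w) = Add(7, Add(5, Pow(w, 2), Mul(6, w))) = Add(12, Pow(w, 2), Mul(6, w)))
Add(-40, Mul(-1, Function('r')(-20))) = Add(-40, Mul(-1, Add(12, Pow(-20, 2), Mul(6, -20)))) = Add(-40, Mul(-1, Add(12, 400, -120))) = Add(-40, Mul(-1, 292)) = Add(-40, -292) = -332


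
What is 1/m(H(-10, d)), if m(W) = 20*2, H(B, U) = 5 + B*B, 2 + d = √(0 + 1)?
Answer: 1/40 ≈ 0.025000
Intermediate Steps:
d = -1 (d = -2 + √(0 + 1) = -2 + √1 = -2 + 1 = -1)
H(B, U) = 5 + B²
m(W) = 40
1/m(H(-10, d)) = 1/40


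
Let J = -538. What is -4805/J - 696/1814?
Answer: 4170911/487966 ≈ 8.5475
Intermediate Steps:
-4805/J - 696/1814 = -4805/(-538) - 696/1814 = -4805*(-1/538) - 696*1/1814 = 4805/538 - 348/907 = 4170911/487966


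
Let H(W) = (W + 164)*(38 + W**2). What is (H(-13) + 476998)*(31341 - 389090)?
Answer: -181827717995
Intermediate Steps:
H(W) = (38 + W**2)*(164 + W) (H(W) = (164 + W)*(38 + W**2) = (38 + W**2)*(164 + W))
(H(-13) + 476998)*(31341 - 389090) = ((6232 + (-13)**3 + 38*(-13) + 164*(-13)**2) + 476998)*(31341 - 389090) = ((6232 - 2197 - 494 + 164*169) + 476998)*(-357749) = ((6232 - 2197 - 494 + 27716) + 476998)*(-357749) = (31257 + 476998)*(-357749) = 508255*(-357749) = -181827717995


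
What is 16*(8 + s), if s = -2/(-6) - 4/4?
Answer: 352/3 ≈ 117.33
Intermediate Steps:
s = -⅔ (s = -2*(-⅙) - 4*¼ = ⅓ - 1 = -⅔ ≈ -0.66667)
16*(8 + s) = 16*(8 - ⅔) = 16*(22/3) = 352/3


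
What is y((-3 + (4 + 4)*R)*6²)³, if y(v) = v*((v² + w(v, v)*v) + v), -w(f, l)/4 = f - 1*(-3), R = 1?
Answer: -5689706015461824000000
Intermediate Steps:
w(f, l) = -12 - 4*f (w(f, l) = -4*(f - 1*(-3)) = -4*(f + 3) = -4*(3 + f) = -12 - 4*f)
y(v) = v*(v + v² + v*(-12 - 4*v)) (y(v) = v*((v² + (-12 - 4*v)*v) + v) = v*((v² + v*(-12 - 4*v)) + v) = v*(v + v² + v*(-12 - 4*v)))
y((-3 + (4 + 4)*R)*6²)³ = (((-3 + (4 + 4)*1)*6²)²*(-11 - 3*(-3 + (4 + 4)*1)*6²))³ = (((-3 + 8*1)*36)²*(-11 - 3*(-3 + 8*1)*36))³ = (((-3 + 8)*36)²*(-11 - 3*(-3 + 8)*36))³ = ((5*36)²*(-11 - 15*36))³ = (180²*(-11 - 3*180))³ = (32400*(-11 - 540))³ = (32400*(-551))³ = (-17852400)³ = -5689706015461824000000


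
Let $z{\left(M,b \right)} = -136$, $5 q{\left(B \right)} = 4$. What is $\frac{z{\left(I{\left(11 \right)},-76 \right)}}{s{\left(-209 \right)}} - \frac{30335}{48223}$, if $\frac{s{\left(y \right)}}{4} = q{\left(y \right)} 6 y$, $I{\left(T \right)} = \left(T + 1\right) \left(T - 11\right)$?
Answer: $- \frac{71981225}{120943284} \approx -0.59517$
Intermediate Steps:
$q{\left(B \right)} = \frac{4}{5}$ ($q{\left(B \right)} = \frac{1}{5} \cdot 4 = \frac{4}{5}$)
$I{\left(T \right)} = \left(1 + T\right) \left(-11 + T\right)$
$s{\left(y \right)} = \frac{96 y}{5}$ ($s{\left(y \right)} = 4 \cdot \frac{4}{5} \cdot 6 y = 4 \frac{24 y}{5} = \frac{96 y}{5}$)
$\frac{z{\left(I{\left(11 \right)},-76 \right)}}{s{\left(-209 \right)}} - \frac{30335}{48223} = - \frac{136}{\frac{96}{5} \left(-209\right)} - \frac{30335}{48223} = - \frac{136}{- \frac{20064}{5}} - \frac{30335}{48223} = \left(-136\right) \left(- \frac{5}{20064}\right) - \frac{30335}{48223} = \frac{85}{2508} - \frac{30335}{48223} = - \frac{71981225}{120943284}$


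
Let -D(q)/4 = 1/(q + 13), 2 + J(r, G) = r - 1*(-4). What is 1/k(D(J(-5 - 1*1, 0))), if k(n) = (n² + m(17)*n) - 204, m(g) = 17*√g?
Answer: -334287/66536704 + 12393*√17/66536704 ≈ -0.0042561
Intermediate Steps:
J(r, G) = 2 + r (J(r, G) = -2 + (r - 1*(-4)) = -2 + (r + 4) = -2 + (4 + r) = 2 + r)
D(q) = -4/(13 + q) (D(q) = -4/(q + 13) = -4/(13 + q))
k(n) = -204 + n² + 17*n*√17 (k(n) = (n² + (17*√17)*n) - 204 = (n² + 17*n*√17) - 204 = -204 + n² + 17*n*√17)
1/k(D(J(-5 - 1*1, 0))) = 1/(-204 + (-4/(13 + (2 + (-5 - 1*1))))² + 17*(-4/(13 + (2 + (-5 - 1*1))))*√17) = 1/(-204 + (-4/(13 + (2 + (-5 - 1))))² + 17*(-4/(13 + (2 + (-5 - 1))))*√17) = 1/(-204 + (-4/(13 + (2 - 6)))² + 17*(-4/(13 + (2 - 6)))*√17) = 1/(-204 + (-4/(13 - 4))² + 17*(-4/(13 - 4))*√17) = 1/(-204 + (-4/9)² + 17*(-4/9)*√17) = 1/(-204 + 16/81 - 68*√17/9) = 1/(-16508/81 - 68*√17/9)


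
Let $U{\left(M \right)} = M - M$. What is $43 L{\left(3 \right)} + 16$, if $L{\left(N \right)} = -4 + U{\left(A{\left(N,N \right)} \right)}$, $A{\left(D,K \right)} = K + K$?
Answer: $-156$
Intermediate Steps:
$A{\left(D,K \right)} = 2 K$
$U{\left(M \right)} = 0$
$L{\left(N \right)} = -4$ ($L{\left(N \right)} = -4 + 0 = -4$)
$43 L{\left(3 \right)} + 16 = 43 \left(-4\right) + 16 = -172 + 16 = -156$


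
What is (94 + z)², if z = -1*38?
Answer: 3136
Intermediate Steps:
z = -38
(94 + z)² = (94 - 38)² = 56² = 3136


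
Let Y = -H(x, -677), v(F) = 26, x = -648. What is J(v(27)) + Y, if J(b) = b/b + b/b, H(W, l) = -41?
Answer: 43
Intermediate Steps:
J(b) = 2 (J(b) = 1 + 1 = 2)
Y = 41 (Y = -1*(-41) = 41)
J(v(27)) + Y = 2 + 41 = 43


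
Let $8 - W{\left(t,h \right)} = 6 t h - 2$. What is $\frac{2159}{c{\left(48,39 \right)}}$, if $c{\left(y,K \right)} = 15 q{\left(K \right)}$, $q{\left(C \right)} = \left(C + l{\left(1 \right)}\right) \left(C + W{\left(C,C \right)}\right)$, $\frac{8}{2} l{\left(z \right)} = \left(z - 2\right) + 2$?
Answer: $- \frac{8636}{21376335} \approx -0.000404$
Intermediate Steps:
$l{\left(z \right)} = \frac{z}{4}$ ($l{\left(z \right)} = \frac{\left(z - 2\right) + 2}{4} = \frac{\left(-2 + z\right) + 2}{4} = \frac{z}{4}$)
$W{\left(t,h \right)} = 10 - 6 h t$ ($W{\left(t,h \right)} = 8 - \left(6 t h - 2\right) = 8 - \left(6 h t - 2\right) = 8 - \left(-2 + 6 h t\right) = 10 - 6 h t$)
$q{\left(C \right)} = \left(\frac{1}{4} + C\right) \left(10 + C - 6 C^{2}\right)$ ($q{\left(C \right)} = \left(C + \frac{1}{4} \cdot 1\right) \left(C - \left(-10 + 6 C C\right)\right) = \left(C + \frac{1}{4}\right) \left(C - \left(-10 + 6 C^{2}\right)\right) = \left(\frac{1}{4} + C\right) \left(10 + C - 6 C^{2}\right)$)
$c{\left(y,K \right)} = \frac{75}{2} - 90 K^{3} - \frac{15 K^{2}}{2} + \frac{615 K}{4}$ ($c{\left(y,K \right)} = 15 \left(\frac{5}{2} - 6 K^{3} - \frac{K^{2}}{2} + \frac{41 K}{4}\right) = \frac{75}{2} - 90 K^{3} - \frac{15 K^{2}}{2} + \frac{615 K}{4}$)
$\frac{2159}{c{\left(48,39 \right)}} = \frac{2159}{\frac{75}{2} - 90 \cdot 39^{3} - \frac{15 \cdot 39^{2}}{2} + \frac{615}{4} \cdot 39} = \frac{2159}{\frac{75}{2} - 5338710 - \frac{22815}{2} + \frac{23985}{4}} = \frac{2159}{- \frac{21376335}{4}} = 2159 \left(- \frac{4}{21376335}\right) = - \frac{8636}{21376335}$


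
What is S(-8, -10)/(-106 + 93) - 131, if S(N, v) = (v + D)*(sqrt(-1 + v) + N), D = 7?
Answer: -1727/13 + 3*I*sqrt(11)/13 ≈ -132.85 + 0.76538*I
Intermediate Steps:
S(N, v) = (7 + v)*(N + sqrt(-1 + v)) (S(N, v) = (v + 7)*(sqrt(-1 + v) + N) = (7 + v)*(N + sqrt(-1 + v)))
S(-8, -10)/(-106 + 93) - 131 = (7*(-8) + 7*sqrt(-1 - 10) - 8*(-10) - 10*sqrt(-1 - 10))/(-106 + 93) - 131 = (-56 + 7*sqrt(-11) + 80 - 10*I*sqrt(11))/(-13) - 131 = (-56 + 7*(I*sqrt(11)) + 80 - 10*I*sqrt(11))*(-1/13) - 131 = (-56 + 7*I*sqrt(11) + 80 - 10*I*sqrt(11))*(-1/13) - 131 = (24 - 3*I*sqrt(11))*(-1/13) - 131 = (-24/13 + 3*I*sqrt(11)/13) - 131 = -1727/13 + 3*I*sqrt(11)/13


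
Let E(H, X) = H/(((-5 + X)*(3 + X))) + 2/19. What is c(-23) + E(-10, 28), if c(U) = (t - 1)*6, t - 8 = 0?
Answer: 570210/13547 ≈ 42.091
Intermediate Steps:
t = 8 (t = 8 + 0 = 8)
c(U) = 42 (c(U) = (8 - 1)*6 = 7*6 = 42)
E(H, X) = 2/19 + H/((-5 + X)*(3 + X)) (E(H, X) = H*(1/((-5 + X)*(3 + X))) + 2*(1/19) = H/((-5 + X)*(3 + X)) + 2/19 = 2/19 + H/((-5 + X)*(3 + X)))
c(-23) + E(-10, 28) = 42 + (30 - 19*(-10) - 2*28² + 4*28)/(19*(15 - 1*28² + 2*28)) = 42 + (30 + 190 - 2*784 + 112)/(19*(15 - 1*784 + 56)) = 42 + (30 + 190 - 1568 + 112)/(19*(15 - 784 + 56)) = 42 + (1/19)*(-1236)/(-713) = 42 + (1/19)*(-1/713)*(-1236) = 42 + 1236/13547 = 570210/13547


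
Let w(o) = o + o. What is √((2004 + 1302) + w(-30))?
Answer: √3246 ≈ 56.974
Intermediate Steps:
w(o) = 2*o
√((2004 + 1302) + w(-30)) = √((2004 + 1302) + 2*(-30)) = √(3306 - 60) = √3246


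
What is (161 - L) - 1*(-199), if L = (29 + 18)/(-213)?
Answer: 76727/213 ≈ 360.22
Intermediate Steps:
L = -47/213 (L = 47*(-1/213) = -47/213 ≈ -0.22066)
(161 - L) - 1*(-199) = (161 - 1*(-47/213)) - 1*(-199) = (161 + 47/213) + 199 = 34340/213 + 199 = 76727/213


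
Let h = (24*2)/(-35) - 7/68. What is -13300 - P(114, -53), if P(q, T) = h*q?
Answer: -15626987/1190 ≈ -13132.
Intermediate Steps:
h = -3509/2380 (h = 48*(-1/35) - 7*1/68 = -48/35 - 7/68 = -3509/2380 ≈ -1.4744)
P(q, T) = -3509*q/2380
-13300 - P(114, -53) = -13300 - (-3509)*114/2380 = -13300 - 1*(-200013/1190) = -13300 + 200013/1190 = -15626987/1190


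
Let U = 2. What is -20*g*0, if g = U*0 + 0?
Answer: 0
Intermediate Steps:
g = 0 (g = 2*0 + 0 = 0 + 0 = 0)
-20*g*0 = -20*0*0 = 0*0 = 0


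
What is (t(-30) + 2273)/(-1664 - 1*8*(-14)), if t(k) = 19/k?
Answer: -68171/46560 ≈ -1.4642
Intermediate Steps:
(t(-30) + 2273)/(-1664 - 1*8*(-14)) = (19/(-30) + 2273)/(-1664 - 1*8*(-14)) = (19*(-1/30) + 2273)/(-1664 - 8*(-14)) = (-19/30 + 2273)/(-1664 + 112) = (68171/30)/(-1552) = (68171/30)*(-1/1552) = -68171/46560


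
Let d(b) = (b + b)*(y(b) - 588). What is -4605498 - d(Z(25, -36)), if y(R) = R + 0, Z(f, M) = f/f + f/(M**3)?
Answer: -5011306259721457/1088391168 ≈ -4.6043e+6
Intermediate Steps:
Z(f, M) = 1 + f/M**3
y(R) = R
d(b) = 2*b*(-588 + b) (d(b) = (b + b)*(b - 588) = (2*b)*(-588 + b) = 2*b*(-588 + b))
-4605498 - d(Z(25, -36)) = -4605498 - 2*(1 + 25/(-36)**3)*(-588 + (1 + 25/(-36)**3)) = -4605498 - 2*(1 + 25*(-1/46656))*(-588 + (1 + 25*(-1/46656))) = -4605498 - 2*(1 - 25/46656)*(-588 + (1 - 25/46656)) = -4605498 - 2*46631*(-588 + 46631/46656)/46656 = -4605498 - 2*46631*(-27387097)/(46656*46656) = -4605498 - 1*(-1277087720207/1088391168) = -4605498 + 1277087720207/1088391168 = -5011306259721457/1088391168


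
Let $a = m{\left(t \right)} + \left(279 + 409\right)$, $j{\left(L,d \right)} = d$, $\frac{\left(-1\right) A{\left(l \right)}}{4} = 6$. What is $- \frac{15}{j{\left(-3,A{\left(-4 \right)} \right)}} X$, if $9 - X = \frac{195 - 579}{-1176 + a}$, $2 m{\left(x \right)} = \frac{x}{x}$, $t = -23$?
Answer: $\frac{2669}{520} \approx 5.1327$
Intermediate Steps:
$A{\left(l \right)} = -24$ ($A{\left(l \right)} = \left(-4\right) 6 = -24$)
$m{\left(x \right)} = \frac{1}{2}$ ($m{\left(x \right)} = \frac{x \frac{1}{x}}{2} = \frac{1}{2} \cdot 1 = \frac{1}{2}$)
$a = \frac{1377}{2}$ ($a = \frac{1}{2} + \left(279 + 409\right) = \frac{1}{2} + 688 = \frac{1377}{2} \approx 688.5$)
$X = \frac{2669}{325}$ ($X = 9 - \frac{195 - 579}{-1176 + \frac{1377}{2}} = 9 - - \frac{384}{- \frac{975}{2}} = 9 - \left(-384\right) \left(- \frac{2}{975}\right) = 9 - \frac{256}{325} = \frac{2669}{325} \approx 8.2123$)
$- \frac{15}{j{\left(-3,A{\left(-4 \right)} \right)}} X = - \frac{15}{-24} \cdot \frac{2669}{325} = \left(-15\right) \left(- \frac{1}{24}\right) \frac{2669}{325} = \frac{5}{8} \cdot \frac{2669}{325} = \frac{2669}{520}$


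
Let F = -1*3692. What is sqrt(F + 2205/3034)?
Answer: I*sqrt(33978745982)/3034 ≈ 60.756*I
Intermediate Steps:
F = -3692
sqrt(F + 2205/3034) = sqrt(-3692 + 2205/3034) = sqrt(-11199323/3034) = I*sqrt(33978745982)/3034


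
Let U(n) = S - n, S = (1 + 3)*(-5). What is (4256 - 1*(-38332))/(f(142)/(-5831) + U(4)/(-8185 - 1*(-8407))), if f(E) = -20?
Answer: -765686103/1882 ≈ -4.0685e+5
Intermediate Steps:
S = -20 (S = 4*(-5) = -20)
U(n) = -20 - n
(4256 - 1*(-38332))/(f(142)/(-5831) + U(4)/(-8185 - 1*(-8407))) = (4256 - 1*(-38332))/(-20/(-5831) + (-20 - 1*4)/(-8185 - 1*(-8407))) = (4256 + 38332)/(-20*(-1/5831) + (-20 - 4)/(-8185 + 8407)) = 42588/(20/5831 - 24/222) = 42588/(20/5831 - 24*1/222) = 42588/(20/5831 - 4/37) = 42588/(-22584/215747) = 42588*(-215747/22584) = -765686103/1882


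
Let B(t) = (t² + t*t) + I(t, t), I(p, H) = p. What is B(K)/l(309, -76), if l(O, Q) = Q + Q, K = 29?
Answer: -1711/152 ≈ -11.257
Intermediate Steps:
B(t) = t + 2*t² (B(t) = (t² + t*t) + t = (t² + t²) + t = 2*t² + t = t + 2*t²)
l(O, Q) = 2*Q
B(K)/l(309, -76) = (29*(1 + 2*29))/((2*(-76))) = (29*(1 + 58))/(-152) = (29*59)*(-1/152) = 1711*(-1/152) = -1711/152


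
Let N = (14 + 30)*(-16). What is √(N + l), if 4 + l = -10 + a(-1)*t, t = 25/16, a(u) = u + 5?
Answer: I*√2847/2 ≈ 26.679*I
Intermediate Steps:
a(u) = 5 + u
t = 25/16 (t = 25*(1/16) = 25/16 ≈ 1.5625)
N = -704 (N = 44*(-16) = -704)
l = -31/4 (l = -4 + (-10 + (5 - 1)*(25/16)) = -4 + (-10 + 4*(25/16)) = -4 + (-10 + 25/4) = -4 - 15/4 = -31/4 ≈ -7.7500)
√(N + l) = √(-704 - 31/4) = √(-2847/4) = I*√2847/2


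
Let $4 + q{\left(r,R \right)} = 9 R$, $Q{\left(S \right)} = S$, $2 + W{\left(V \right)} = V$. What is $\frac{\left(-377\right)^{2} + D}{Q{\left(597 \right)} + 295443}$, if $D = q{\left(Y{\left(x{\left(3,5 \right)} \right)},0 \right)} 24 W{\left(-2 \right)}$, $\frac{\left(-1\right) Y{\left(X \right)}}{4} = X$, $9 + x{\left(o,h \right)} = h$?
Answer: $\frac{142513}{296040} \approx 0.4814$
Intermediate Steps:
$W{\left(V \right)} = -2 + V$
$x{\left(o,h \right)} = -9 + h$
$Y{\left(X \right)} = - 4 X$
$q{\left(r,R \right)} = -4 + 9 R$
$D = 384$ ($D = \left(-4 + 9 \cdot 0\right) 24 \left(-2 - 2\right) = \left(-4 + 0\right) 24 \left(-4\right) = \left(-4\right) 24 \left(-4\right) = \left(-96\right) \left(-4\right) = 384$)
$\frac{\left(-377\right)^{2} + D}{Q{\left(597 \right)} + 295443} = \frac{\left(-377\right)^{2} + 384}{597 + 295443} = \frac{142129 + 384}{296040} = 142513 \cdot \frac{1}{296040} = \frac{142513}{296040}$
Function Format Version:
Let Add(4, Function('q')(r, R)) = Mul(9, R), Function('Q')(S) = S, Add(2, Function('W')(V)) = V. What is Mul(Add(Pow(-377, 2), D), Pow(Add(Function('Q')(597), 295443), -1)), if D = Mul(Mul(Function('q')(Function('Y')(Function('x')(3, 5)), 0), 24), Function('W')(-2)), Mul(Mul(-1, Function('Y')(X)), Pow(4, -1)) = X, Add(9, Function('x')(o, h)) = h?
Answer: Rational(142513, 296040) ≈ 0.48140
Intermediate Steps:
Function('W')(V) = Add(-2, V)
Function('x')(o, h) = Add(-9, h)
Function('Y')(X) = Mul(-4, X)
Function('q')(r, R) = Add(-4, Mul(9, R))
D = 384 (D = Mul(Mul(Add(-4, Mul(9, 0)), 24), Add(-2, -2)) = Mul(Mul(Add(-4, 0), 24), -4) = Mul(Mul(-4, 24), -4) = Mul(-96, -4) = 384)
Mul(Add(Pow(-377, 2), D), Pow(Add(Function('Q')(597), 295443), -1)) = Mul(Add(Pow(-377, 2), 384), Pow(Add(597, 295443), -1)) = Mul(Add(142129, 384), Pow(296040, -1)) = Mul(142513, Rational(1, 296040)) = Rational(142513, 296040)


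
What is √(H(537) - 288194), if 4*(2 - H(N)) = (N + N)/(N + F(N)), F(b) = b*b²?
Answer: I*√23965256180668985/288370 ≈ 536.83*I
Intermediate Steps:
F(b) = b³
H(N) = 2 - N/(2*(N + N³)) (H(N) = 2 - (N + N)/(4*(N + N³)) = 2 - 2*N/(4*(N + N³)) = 2 - N/(2*(N + N³)))
√(H(537) - 288194) = √((3 + 4*537²)/(2*(1 + 537²)) - 288194) = √((3 + 4*288369)/(2*(1 + 288369)) - 288194) = √((½)*(3 + 1153476)/288370 - 288194) = √((½)*(1/288370)*1153479 - 288194) = √(1153479/576740 - 288194) = √(-166211854081/576740) = I*√23965256180668985/288370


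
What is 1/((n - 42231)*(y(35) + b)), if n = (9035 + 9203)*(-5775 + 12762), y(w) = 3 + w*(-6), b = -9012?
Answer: -1/1174377756825 ≈ -8.5152e-13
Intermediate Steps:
y(w) = 3 - 6*w
n = 127428906 (n = 18238*6987 = 127428906)
1/((n - 42231)*(y(35) + b)) = 1/((127428906 - 42231)*((3 - 6*35) - 9012)) = 1/(127386675*((3 - 210) - 9012)) = 1/(127386675*(-207 - 9012)) = 1/(127386675*(-9219)) = 1/(-1174377756825) = -1/1174377756825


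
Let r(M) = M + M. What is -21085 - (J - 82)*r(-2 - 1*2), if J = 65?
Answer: -21221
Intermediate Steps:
r(M) = 2*M
-21085 - (J - 82)*r(-2 - 1*2) = -21085 - (65 - 82)*2*(-2 - 1*2) = -21085 - (-17)*2*(-2 - 2) = -21085 - (-17)*2*(-4) = -21085 - (-17)*(-8) = -21085 - 1*136 = -21085 - 136 = -21221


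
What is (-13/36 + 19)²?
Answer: 450241/1296 ≈ 347.41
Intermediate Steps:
(-13/36 + 19)² = (671/36)² = 450241/1296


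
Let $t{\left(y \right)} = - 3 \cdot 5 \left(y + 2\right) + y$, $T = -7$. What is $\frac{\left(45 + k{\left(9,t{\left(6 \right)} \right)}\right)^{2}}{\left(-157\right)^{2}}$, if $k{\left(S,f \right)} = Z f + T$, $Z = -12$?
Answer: $\frac{1976836}{24649} \approx 80.199$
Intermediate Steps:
$t{\left(y \right)} = -30 - 14 y$ ($t{\left(y \right)} = - 3 \cdot 5 \left(2 + y\right) + y = - 3 \left(10 + 5 y\right) + y = \left(-30 - 15 y\right) + y = -30 - 14 y$)
$k{\left(S,f \right)} = -7 - 12 f$ ($k{\left(S,f \right)} = - 12 f - 7 = -7 - 12 f$)
$\frac{\left(45 + k{\left(9,t{\left(6 \right)} \right)}\right)^{2}}{\left(-157\right)^{2}} = \frac{\left(45 - \left(7 + 12 \left(-30 - 84\right)\right)\right)^{2}}{\left(-157\right)^{2}} = \frac{\left(45 - \left(7 + 12 \left(-30 - 84\right)\right)\right)^{2}}{24649} = \left(45 - -1361\right)^{2} \cdot \frac{1}{24649} = \left(45 + \left(-7 + 1368\right)\right)^{2} \cdot \frac{1}{24649} = \left(45 + 1361\right)^{2} \cdot \frac{1}{24649} = 1406^{2} \cdot \frac{1}{24649} = 1976836 \cdot \frac{1}{24649} = \frac{1976836}{24649}$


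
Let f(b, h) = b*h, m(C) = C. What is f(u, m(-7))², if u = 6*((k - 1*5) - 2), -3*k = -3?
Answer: 63504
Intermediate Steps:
k = 1 (k = -⅓*(-3) = 1)
u = -36 (u = 6*((1 - 1*5) - 2) = 6*((1 - 5) - 2) = 6*(-4 - 2) = 6*(-6) = -36)
f(u, m(-7))² = (-36*(-7))² = 252² = 63504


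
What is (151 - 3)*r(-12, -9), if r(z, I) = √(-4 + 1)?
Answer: 148*I*√3 ≈ 256.34*I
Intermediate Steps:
r(z, I) = I*√3 (r(z, I) = √(-3) = I*√3)
(151 - 3)*r(-12, -9) = (151 - 3)*(I*√3) = 148*(I*√3) = 148*I*√3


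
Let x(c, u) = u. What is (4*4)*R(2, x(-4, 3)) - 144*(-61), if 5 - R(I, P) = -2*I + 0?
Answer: 8928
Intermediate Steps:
R(I, P) = 5 + 2*I (R(I, P) = 5 - (-2*I + 0) = 5 - (-2)*I = 5 + 2*I)
(4*4)*R(2, x(-4, 3)) - 144*(-61) = (4*4)*(5 + 2*2) - 144*(-61) = 16*(5 + 4) + 8784 = 16*9 + 8784 = 144 + 8784 = 8928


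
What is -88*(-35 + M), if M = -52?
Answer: 7656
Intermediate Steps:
-88*(-35 + M) = -88*(-35 - 52) = -88*(-87) = 7656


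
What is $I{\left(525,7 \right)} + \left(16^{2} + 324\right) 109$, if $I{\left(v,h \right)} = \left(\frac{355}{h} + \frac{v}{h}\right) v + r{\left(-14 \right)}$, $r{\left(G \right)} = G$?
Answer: $129206$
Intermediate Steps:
$I{\left(v,h \right)} = -14 + v \left(\frac{355}{h} + \frac{v}{h}\right)$ ($I{\left(v,h \right)} = \left(\frac{355}{h} + \frac{v}{h}\right) v - 14 = v \left(\frac{355}{h} + \frac{v}{h}\right) - 14 = -14 + v \left(\frac{355}{h} + \frac{v}{h}\right)$)
$I{\left(525,7 \right)} + \left(16^{2} + 324\right) 109 = \frac{525^{2} - 98 + 355 \cdot 525}{7} + \left(16^{2} + 324\right) 109 = \frac{275625 - 98 + 186375}{7} + \left(256 + 324\right) 109 = \frac{1}{7} \cdot 461902 + 580 \cdot 109 = 65986 + 63220 = 129206$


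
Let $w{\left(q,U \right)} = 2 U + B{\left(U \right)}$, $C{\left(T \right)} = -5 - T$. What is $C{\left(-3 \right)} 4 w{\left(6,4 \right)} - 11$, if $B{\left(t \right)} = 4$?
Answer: $-107$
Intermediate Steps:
$w{\left(q,U \right)} = 4 + 2 U$ ($w{\left(q,U \right)} = 2 U + 4 = 4 + 2 U$)
$C{\left(-3 \right)} 4 w{\left(6,4 \right)} - 11 = \left(-5 - -3\right) 4 \left(4 + 2 \cdot 4\right) - 11 = \left(-5 + 3\right) 4 \left(4 + 8\right) - 11 = \left(-2\right) 4 \cdot 12 - 11 = \left(-8\right) 12 - 11 = -96 - 11 = -107$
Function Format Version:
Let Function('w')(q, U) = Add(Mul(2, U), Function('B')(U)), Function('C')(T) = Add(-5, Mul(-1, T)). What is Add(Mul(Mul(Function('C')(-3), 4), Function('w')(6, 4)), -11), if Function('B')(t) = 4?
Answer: -107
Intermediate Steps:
Function('w')(q, U) = Add(4, Mul(2, U)) (Function('w')(q, U) = Add(Mul(2, U), 4) = Add(4, Mul(2, U)))
Add(Mul(Mul(Function('C')(-3), 4), Function('w')(6, 4)), -11) = Add(Mul(Mul(Add(-5, Mul(-1, -3)), 4), Add(4, Mul(2, 4))), -11) = Add(Mul(Mul(Add(-5, 3), 4), Add(4, 8)), -11) = Add(Mul(Mul(-2, 4), 12), -11) = Add(Mul(-8, 12), -11) = Add(-96, -11) = -107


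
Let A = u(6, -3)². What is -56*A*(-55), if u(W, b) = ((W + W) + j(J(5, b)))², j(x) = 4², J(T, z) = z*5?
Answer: 1893140480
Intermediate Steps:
J(T, z) = 5*z
j(x) = 16
u(W, b) = (16 + 2*W)² (u(W, b) = ((W + W) + 16)² = (2*W + 16)² = (16 + 2*W)²)
A = 614656 (A = (4*(8 + 6)²)² = (4*14²)² = (4*196)² = 784² = 614656)
-56*A*(-55) = -56*614656*(-55) = -34420736*(-55) = 1893140480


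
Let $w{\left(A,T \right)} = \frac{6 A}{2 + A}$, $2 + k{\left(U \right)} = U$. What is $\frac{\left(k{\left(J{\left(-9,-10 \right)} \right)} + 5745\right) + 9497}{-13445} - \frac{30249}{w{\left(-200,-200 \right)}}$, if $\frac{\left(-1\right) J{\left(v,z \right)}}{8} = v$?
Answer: $- \frac{2684817993}{537800} \approx -4992.2$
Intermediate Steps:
$J{\left(v,z \right)} = - 8 v$
$k{\left(U \right)} = -2 + U$
$w{\left(A,T \right)} = \frac{6 A}{2 + A}$
$\frac{\left(k{\left(J{\left(-9,-10 \right)} \right)} + 5745\right) + 9497}{-13445} - \frac{30249}{w{\left(-200,-200 \right)}} = \frac{\left(\left(-2 - -72\right) + 5745\right) + 9497}{-13445} - \frac{30249}{6 \left(-200\right) \frac{1}{2 - 200}} = \left(\left(\left(-2 + 72\right) + 5745\right) + 9497\right) \left(- \frac{1}{13445}\right) - \frac{30249}{6 \left(-200\right) \frac{1}{-198}} = \left(\left(70 + 5745\right) + 9497\right) \left(- \frac{1}{13445}\right) - \frac{30249}{6 \left(-200\right) \left(- \frac{1}{198}\right)} = \left(5815 + 9497\right) \left(- \frac{1}{13445}\right) - \frac{30249}{\frac{200}{33}} = 15312 \left(- \frac{1}{13445}\right) - \frac{998217}{200} = - \frac{15312}{13445} - \frac{998217}{200} = - \frac{2684817993}{537800}$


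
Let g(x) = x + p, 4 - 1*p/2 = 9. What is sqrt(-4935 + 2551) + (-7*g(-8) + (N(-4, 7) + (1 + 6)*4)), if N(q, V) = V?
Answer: 161 + 4*I*sqrt(149) ≈ 161.0 + 48.826*I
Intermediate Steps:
p = -10 (p = 8 - 2*9 = 8 - 18 = -10)
g(x) = -10 + x (g(x) = x - 10 = -10 + x)
sqrt(-4935 + 2551) + (-7*g(-8) + (N(-4, 7) + (1 + 6)*4)) = sqrt(-4935 + 2551) + (-7*(-10 - 8) + (7 + (1 + 6)*4)) = sqrt(-2384) + (-7*(-18) + (7 + 7*4)) = 4*I*sqrt(149) + (126 + (7 + 28)) = 4*I*sqrt(149) + (126 + 35) = 4*I*sqrt(149) + 161 = 161 + 4*I*sqrt(149)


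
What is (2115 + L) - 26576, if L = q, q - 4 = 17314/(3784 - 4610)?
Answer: -10109398/413 ≈ -24478.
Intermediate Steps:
q = -7005/413 (q = 4 + 17314/(3784 - 4610) = 4 + 17314/(-826) = 4 + 17314*(-1/826) = 4 - 8657/413 = -7005/413 ≈ -16.961)
L = -7005/413 ≈ -16.961
(2115 + L) - 26576 = (2115 - 7005/413) - 26576 = 866490/413 - 26576 = -10109398/413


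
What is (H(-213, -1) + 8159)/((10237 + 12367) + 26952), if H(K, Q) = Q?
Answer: 4079/24778 ≈ 0.16462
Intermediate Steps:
(H(-213, -1) + 8159)/((10237 + 12367) + 26952) = (-1 + 8159)/((10237 + 12367) + 26952) = 8158/(22604 + 26952) = 8158/49556 = 8158*(1/49556) = 4079/24778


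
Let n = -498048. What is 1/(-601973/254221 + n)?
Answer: -254221/126614862581 ≈ -2.0078e-6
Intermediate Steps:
1/(-601973/254221 + n) = 1/(-601973/254221 - 498048) = 1/(-126614862581/254221) = -254221/126614862581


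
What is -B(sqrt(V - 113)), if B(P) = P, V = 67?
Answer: -I*sqrt(46) ≈ -6.7823*I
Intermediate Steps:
-B(sqrt(V - 113)) = -sqrt(67 - 113) = -sqrt(-46) = -I*sqrt(46)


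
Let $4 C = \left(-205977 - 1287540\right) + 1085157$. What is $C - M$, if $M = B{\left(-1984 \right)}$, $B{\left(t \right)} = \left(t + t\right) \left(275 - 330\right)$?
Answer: $-320330$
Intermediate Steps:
$B{\left(t \right)} = - 110 t$ ($B{\left(t \right)} = 2 t \left(275 - 330\right) = 2 t \left(-55\right) = - 110 t$)
$M = 218240$ ($M = \left(-110\right) \left(-1984\right) = 218240$)
$C = -102090$ ($C = \frac{\left(-205977 - 1287540\right) + 1085157}{4} = \frac{-1493517 + 1085157}{4} = \frac{1}{4} \left(-408360\right) = -102090$)
$C - M = -102090 - 218240 = -320330$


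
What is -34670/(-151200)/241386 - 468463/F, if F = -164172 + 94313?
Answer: 1709776037137313/254968326758880 ≈ 6.7058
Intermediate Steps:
F = -69859
-34670/(-151200)/241386 - 468463/F = -34670/(-151200)/241386 - 468463/(-69859) = -34670*(-1/151200)*(1/241386) - 468463*(-1/69859) = (3467/15120)*(1/241386) + 468463/69859 = 3467/3649756320 + 468463/69859 = 1709776037137313/254968326758880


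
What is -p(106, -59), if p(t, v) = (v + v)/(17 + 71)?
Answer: 59/44 ≈ 1.3409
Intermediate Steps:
p(t, v) = v/44 (p(t, v) = (2*v)/88 = (2*v)*(1/88) = v/44)
-p(106, -59) = -(-59)/44 = -1*(-59/44) = 59/44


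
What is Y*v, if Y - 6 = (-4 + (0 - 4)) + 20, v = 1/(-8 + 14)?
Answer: 3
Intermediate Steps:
v = ⅙ (v = 1/6 = ⅙ ≈ 0.16667)
Y = 18 (Y = 6 + ((-4 + (0 - 4)) + 20) = 6 + ((-4 - 4) + 20) = 6 + (-8 + 20) = 6 + 12 = 18)
Y*v = 18*(⅙) = 3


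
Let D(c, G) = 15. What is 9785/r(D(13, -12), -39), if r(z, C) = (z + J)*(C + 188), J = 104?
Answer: 9785/17731 ≈ 0.55186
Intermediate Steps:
r(z, C) = (104 + z)*(188 + C) (r(z, C) = (z + 104)*(C + 188) = (104 + z)*(188 + C))
9785/r(D(13, -12), -39) = 9785/(19552 + 104*(-39) + 188*15 - 39*15) = 9785/(19552 - 4056 + 2820 - 585) = 9785/17731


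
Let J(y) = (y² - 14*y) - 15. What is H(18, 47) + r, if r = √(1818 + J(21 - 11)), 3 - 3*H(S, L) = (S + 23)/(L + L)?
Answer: 241/282 + √1763 ≈ 42.843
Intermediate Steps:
J(y) = -15 + y² - 14*y
H(S, L) = 1 - (23 + S)/(6*L) (H(S, L) = 1 - (S + 23)/(3*(L + L)) = 1 - (23 + S)/(3*(2*L)) = 1 - (23 + S)*1/(2*L)/3 = 1 - (23 + S)/(6*L))
r = √1763 (r = √(1818 + (-15 + (21 - 11)² - 14*(21 - 11))) = √(1818 + (-15 + 10² - 14*10)) = √(1818 + (-15 + 100 - 140)) = √(1818 - 55) = √1763 ≈ 41.988)
H(18, 47) + r = (⅙)*(-23 - 1*18 + 6*47)/47 + √1763 = (⅙)*(1/47)*(-23 - 18 + 282) + √1763 = (⅙)*(1/47)*241 + √1763 = 241/282 + √1763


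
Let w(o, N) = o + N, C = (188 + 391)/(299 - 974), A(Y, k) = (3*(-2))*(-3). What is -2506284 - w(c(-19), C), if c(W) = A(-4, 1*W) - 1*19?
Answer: -563913482/225 ≈ -2.5063e+6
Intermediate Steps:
A(Y, k) = 18 (A(Y, k) = -6*(-3) = 18)
c(W) = -1 (c(W) = 18 - 1*19 = 18 - 19 = -1)
C = -193/225 (C = 579/(-675) = 579*(-1/675) = -193/225 ≈ -0.85778)
w(o, N) = N + o
-2506284 - w(c(-19), C) = -2506284 - (-193/225 - 1) = -2506284 - 1*(-418/225) = -2506284 + 418/225 = -563913482/225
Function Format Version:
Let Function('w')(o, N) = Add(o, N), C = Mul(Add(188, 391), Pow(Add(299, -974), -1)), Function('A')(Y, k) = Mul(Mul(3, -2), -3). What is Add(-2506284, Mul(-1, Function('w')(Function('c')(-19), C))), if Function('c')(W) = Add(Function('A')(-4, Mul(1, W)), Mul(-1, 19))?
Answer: Rational(-563913482, 225) ≈ -2.5063e+6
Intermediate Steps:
Function('A')(Y, k) = 18 (Function('A')(Y, k) = Mul(-6, -3) = 18)
Function('c')(W) = -1 (Function('c')(W) = Add(18, Mul(-1, 19)) = Add(18, -19) = -1)
C = Rational(-193, 225) (C = Mul(579, Pow(-675, -1)) = Mul(579, Rational(-1, 675)) = Rational(-193, 225) ≈ -0.85778)
Function('w')(o, N) = Add(N, o)
Add(-2506284, Mul(-1, Function('w')(Function('c')(-19), C))) = Add(-2506284, Mul(-1, Add(Rational(-193, 225), -1))) = Add(-2506284, Mul(-1, Rational(-418, 225))) = Add(-2506284, Rational(418, 225)) = Rational(-563913482, 225)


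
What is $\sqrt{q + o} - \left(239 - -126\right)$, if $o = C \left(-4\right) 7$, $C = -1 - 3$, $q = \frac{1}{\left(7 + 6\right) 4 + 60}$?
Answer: $-365 + \frac{\sqrt{87815}}{28} \approx -354.42$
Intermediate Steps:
$q = \frac{1}{112}$ ($q = \frac{1}{13 \cdot 4 + 60} = \frac{1}{52 + 60} = \frac{1}{112} \approx 0.0089286$)
$C = -4$ ($C = -1 - 3 = -4$)
$o = 112$ ($o = \left(-4\right) \left(-4\right) 7 = 16 \cdot 7 = 112$)
$\sqrt{q + o} - \left(239 - -126\right) = \sqrt{\frac{1}{112} + 112} - \left(239 - -126\right) = \sqrt{\frac{12545}{112}} - \left(239 + 126\right) = \frac{\sqrt{87815}}{28} - 365 = -365 + \frac{\sqrt{87815}}{28}$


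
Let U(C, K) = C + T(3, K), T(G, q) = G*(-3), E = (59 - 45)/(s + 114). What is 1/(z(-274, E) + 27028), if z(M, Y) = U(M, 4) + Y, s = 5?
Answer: 17/454667 ≈ 3.7390e-5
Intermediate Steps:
E = 2/17 (E = (59 - 45)/(5 + 114) = 14/119 = 14*(1/119) = 2/17 ≈ 0.11765)
T(G, q) = -3*G
U(C, K) = -9 + C (U(C, K) = C - 3*3 = C - 9 = -9 + C)
z(M, Y) = -9 + M + Y (z(M, Y) = (-9 + M) + Y = -9 + M + Y)
1/(z(-274, E) + 27028) = 1/((-9 - 274 + 2/17) + 27028) = 1/(-4809/17 + 27028) = 1/(454667/17) = 17/454667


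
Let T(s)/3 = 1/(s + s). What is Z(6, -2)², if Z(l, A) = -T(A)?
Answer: 9/16 ≈ 0.56250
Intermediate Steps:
T(s) = 3/(2*s) (T(s) = 3/(s + s) = 3/((2*s)) = 3*(1/(2*s)) = 3/(2*s))
Z(l, A) = -3/(2*A)
Z(6, -2)² = (-3/2/(-2))² = (-3/2*(-½))² = (¾)² = 9/16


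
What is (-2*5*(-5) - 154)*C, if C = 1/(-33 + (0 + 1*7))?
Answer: 4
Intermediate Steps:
C = -1/26 (C = 1/(-33 + (0 + 7)) = 1/(-33 + 7) = 1/(-26) = -1/26 ≈ -0.038462)
(-2*5*(-5) - 154)*C = (-2*5*(-5) - 154)*(-1/26) = (-10*(-5) - 154)*(-1/26) = (50 - 154)*(-1/26) = -104*(-1/26) = 4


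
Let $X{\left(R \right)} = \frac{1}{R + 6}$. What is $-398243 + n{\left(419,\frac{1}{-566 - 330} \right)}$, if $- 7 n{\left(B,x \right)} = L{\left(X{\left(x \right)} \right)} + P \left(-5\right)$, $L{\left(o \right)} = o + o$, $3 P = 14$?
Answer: $- \frac{6421615393}{16125} \approx -3.9824 \cdot 10^{5}$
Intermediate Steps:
$P = \frac{14}{3}$ ($P = \frac{1}{3} \cdot 14 = \frac{14}{3} \approx 4.6667$)
$X{\left(R \right)} = \frac{1}{6 + R}$
$L{\left(o \right)} = 2 o$
$n{\left(B,x \right)} = \frac{10}{3} - \frac{2}{7 \left(6 + x\right)}$ ($n{\left(B,x \right)} = - \frac{\frac{2}{6 + x} + \frac{14}{3} \left(-5\right)}{7} = - \frac{\frac{2}{6 + x} - \frac{70}{3}}{7} = - \frac{- \frac{70}{3} + \frac{2}{6 + x}}{7} = \frac{10}{3} - \frac{2}{7 \left(6 + x\right)}$)
$-398243 + n{\left(419,\frac{1}{-566 - 330} \right)} = -398243 + \frac{2 \left(207 + \frac{35}{-566 - 330}\right)}{21 \left(6 + \frac{1}{-566 - 330}\right)} = -398243 + \frac{2 \left(207 + \frac{35}{-896}\right)}{21 \left(6 + \frac{1}{-896}\right)} = -398243 + \frac{2 \left(207 + 35 \left(- \frac{1}{896}\right)\right)}{21 \left(6 - \frac{1}{896}\right)} = -398243 + \frac{2 \left(207 - \frac{5}{128}\right)}{21 \cdot \frac{5375}{896}} = -398243 + \frac{2}{21} \cdot \frac{896}{5375} \cdot \frac{26491}{128} = -398243 + \frac{52982}{16125} = - \frac{6421615393}{16125}$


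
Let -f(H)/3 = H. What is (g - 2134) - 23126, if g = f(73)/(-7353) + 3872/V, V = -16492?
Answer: -13435069451/531867 ≈ -25260.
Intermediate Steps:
f(H) = -3*H
g = -109031/531867 (g = -3*73/(-7353) + 3872/(-16492) = -219*(-1/7353) + 3872*(-1/16492) = 73/2451 - 968/4123 = -109031/531867 ≈ -0.20500)
(g - 2134) - 23126 = (-109031/531867 - 2134) - 23126 = -1135113209/531867 - 23126 = -13435069451/531867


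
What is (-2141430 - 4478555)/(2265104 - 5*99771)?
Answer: -6619985/1766249 ≈ -3.7480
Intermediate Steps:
(-2141430 - 4478555)/(2265104 - 5*99771) = -6619985/(2265104 - 498855) = -6619985/1766249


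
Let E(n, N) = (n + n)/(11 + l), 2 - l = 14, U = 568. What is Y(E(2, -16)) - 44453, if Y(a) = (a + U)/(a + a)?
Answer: -89047/2 ≈ -44524.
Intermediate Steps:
l = -12 (l = 2 - 1*14 = 2 - 14 = -12)
E(n, N) = -2*n (E(n, N) = (n + n)/(11 - 12) = (2*n)/(-1) = (2*n)*(-1) = -2*n)
Y(a) = (568 + a)/(2*a) (Y(a) = (a + 568)/(a + a) = (568 + a)/((2*a)) = (568 + a)*(1/(2*a)) = (568 + a)/(2*a))
Y(E(2, -16)) - 44453 = (568 - 2*2)/(2*((-2*2))) - 44453 = (½)*(568 - 4)/(-4) - 44453 = (½)*(-¼)*564 - 44453 = -141/2 - 44453 = -89047/2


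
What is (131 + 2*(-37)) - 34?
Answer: 23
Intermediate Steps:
(131 + 2*(-37)) - 34 = (131 - 74) - 34 = 57 - 34 = 23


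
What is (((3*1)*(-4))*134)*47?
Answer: -75576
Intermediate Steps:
(((3*1)*(-4))*134)*47 = ((3*(-4))*134)*47 = -12*134*47 = -1608*47 = -75576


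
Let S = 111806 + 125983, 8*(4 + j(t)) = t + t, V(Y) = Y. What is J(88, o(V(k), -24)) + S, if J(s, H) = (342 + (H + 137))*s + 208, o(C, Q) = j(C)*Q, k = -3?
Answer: 290181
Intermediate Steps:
j(t) = -4 + t/4 (j(t) = -4 + (t + t)/8 = -4 + (2*t)/8 = -4 + t/4)
o(C, Q) = Q*(-4 + C/4) (o(C, Q) = (-4 + C/4)*Q = Q*(-4 + C/4))
J(s, H) = 208 + s*(479 + H) (J(s, H) = (342 + (137 + H))*s + 208 = (479 + H)*s + 208 = s*(479 + H) + 208 = 208 + s*(479 + H))
S = 237789
J(88, o(V(k), -24)) + S = (208 + 479*88 + ((¼)*(-24)*(-16 - 3))*88) + 237789 = (208 + 42152 + ((¼)*(-24)*(-19))*88) + 237789 = (208 + 42152 + 114*88) + 237789 = (208 + 42152 + 10032) + 237789 = 52392 + 237789 = 290181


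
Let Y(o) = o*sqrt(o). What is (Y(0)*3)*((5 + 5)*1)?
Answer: 0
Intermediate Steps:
Y(o) = o**(3/2)
(Y(0)*3)*((5 + 5)*1) = (0**(3/2)*3)*((5 + 5)*1) = (0*3)*(10*1) = 0*10 = 0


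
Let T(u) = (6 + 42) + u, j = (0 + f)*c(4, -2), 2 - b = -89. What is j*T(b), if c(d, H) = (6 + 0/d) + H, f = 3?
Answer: 1668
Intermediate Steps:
c(d, H) = 6 + H (c(d, H) = (6 + 0) + H = 6 + H)
b = 91 (b = 2 - 1*(-89) = 2 + 89 = 91)
j = 12 (j = (0 + 3)*(6 - 2) = 3*4 = 12)
T(u) = 48 + u
j*T(b) = 12*(48 + 91) = 12*139 = 1668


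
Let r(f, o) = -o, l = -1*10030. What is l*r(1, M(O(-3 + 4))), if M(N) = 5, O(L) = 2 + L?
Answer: 50150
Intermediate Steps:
l = -10030
l*r(1, M(O(-3 + 4))) = -(-10030)*5 = -10030*(-5) = 50150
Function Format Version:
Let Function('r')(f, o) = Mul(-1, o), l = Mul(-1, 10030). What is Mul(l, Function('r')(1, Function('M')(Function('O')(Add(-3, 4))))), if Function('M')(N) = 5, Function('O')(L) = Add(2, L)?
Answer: 50150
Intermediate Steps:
l = -10030
Mul(l, Function('r')(1, Function('M')(Function('O')(Add(-3, 4))))) = Mul(-10030, Mul(-1, 5)) = Mul(-10030, -5) = 50150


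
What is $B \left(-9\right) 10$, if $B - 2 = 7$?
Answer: $-810$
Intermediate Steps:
$B = 9$ ($B = 2 + 7 = 9$)
$B \left(-9\right) 10 = 9 \left(-9\right) 10 = \left(-81\right) 10 = -810$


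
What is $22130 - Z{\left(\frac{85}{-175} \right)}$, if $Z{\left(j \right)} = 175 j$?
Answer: $22215$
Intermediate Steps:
$22130 - Z{\left(\frac{85}{-175} \right)} = 22130 - 175 \frac{85}{-175} = 22130 - 175 \cdot 85 \left(- \frac{1}{175}\right) = 22130 - 175 \left(- \frac{17}{35}\right) = 22130 - -85 = 22130 + 85 = 22215$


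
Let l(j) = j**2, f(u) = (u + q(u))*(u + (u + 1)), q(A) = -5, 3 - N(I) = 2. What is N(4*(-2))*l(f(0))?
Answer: 25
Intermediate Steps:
N(I) = 1 (N(I) = 3 - 1*2 = 3 - 2 = 1)
f(u) = (1 + 2*u)*(-5 + u) (f(u) = (u - 5)*(u + (u + 1)) = (-5 + u)*(u + (1 + u)) = (-5 + u)*(1 + 2*u) = (1 + 2*u)*(-5 + u))
N(4*(-2))*l(f(0)) = 1*(-5 - 9*0 + 2*0**2)**2 = 1*(-5 + 0 + 2*0)**2 = 1*(-5 + 0 + 0)**2 = 1*(-5)**2 = 1*25 = 25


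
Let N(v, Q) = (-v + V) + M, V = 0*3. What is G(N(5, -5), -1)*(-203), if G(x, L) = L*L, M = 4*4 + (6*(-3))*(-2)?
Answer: -203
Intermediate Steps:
V = 0
M = 52 (M = 16 - 18*(-2) = 16 + 36 = 52)
N(v, Q) = 52 - v (N(v, Q) = (-v + 0) + 52 = -v + 52 = 52 - v)
G(x, L) = L²
G(N(5, -5), -1)*(-203) = (-1)²*(-203) = 1*(-203) = -203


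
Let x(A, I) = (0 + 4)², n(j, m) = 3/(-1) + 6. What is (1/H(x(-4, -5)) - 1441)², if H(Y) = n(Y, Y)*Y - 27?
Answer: 915667600/441 ≈ 2.0763e+6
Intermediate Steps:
n(j, m) = 3 (n(j, m) = 3*(-1) + 6 = -3 + 6 = 3)
x(A, I) = 16 (x(A, I) = 4² = 16)
H(Y) = -27 + 3*Y (H(Y) = 3*Y - 27 = -27 + 3*Y)
(1/H(x(-4, -5)) - 1441)² = (1/(-27 + 3*16) - 1441)² = (1/(-27 + 48) - 1441)² = (1/21 - 1441)² = (-30260/21)² = 915667600/441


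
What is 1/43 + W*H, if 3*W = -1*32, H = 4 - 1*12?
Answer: 11011/129 ≈ 85.357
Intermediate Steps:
H = -8 (H = 4 - 12 = -8)
W = -32/3 (W = (-1*32)/3 = (⅓)*(-32) = -32/3 ≈ -10.667)
1/43 + W*H = 1/43 - 32/3*(-8) = 1/43 + 256/3 = 11011/129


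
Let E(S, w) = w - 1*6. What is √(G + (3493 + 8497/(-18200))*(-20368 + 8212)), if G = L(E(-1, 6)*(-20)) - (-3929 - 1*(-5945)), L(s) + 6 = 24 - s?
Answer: I*√35158832784894/910 ≈ 6515.9*I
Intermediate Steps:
E(S, w) = -6 + w (E(S, w) = w - 6 = -6 + w)
L(s) = 18 - s (L(s) = -6 + (24 - s) = 18 - s)
G = -1998 (G = (18 - (-6 + 6)*(-20)) - (-3929 - 1*(-5945)) = (18 - 0*(-20)) - (-3929 + 5945) = (18 - 1*0) - 1*2016 = (18 + 0) - 2016 = 18 - 2016 = -1998)
√(G + (3493 + 8497/(-18200))*(-20368 + 8212)) = √(-1998 + (3493 + 8497/(-18200))*(-20368 + 8212)) = √(-1998 + (3493 + 8497*(-1/18200))*(-12156)) = √(-1998 + (3493 - 8497/18200)*(-12156)) = √(-1998 + (63564103/18200)*(-12156)) = √(-1998 - 193171309017/4550) = √(-193180399917/4550) = I*√35158832784894/910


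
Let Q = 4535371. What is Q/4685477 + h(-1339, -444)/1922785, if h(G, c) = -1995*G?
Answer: 4247376293144/1801832978689 ≈ 2.3573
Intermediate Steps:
Q/4685477 + h(-1339, -444)/1922785 = 4535371/4685477 - 1995*(-1339)/1922785 = 4535371*(1/4685477) + 2671305*(1/1922785) = 4535371/4685477 + 534261/384557 = 4247376293144/1801832978689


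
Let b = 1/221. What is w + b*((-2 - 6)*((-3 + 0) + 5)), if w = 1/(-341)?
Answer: -5677/75361 ≈ -0.075331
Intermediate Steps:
b = 1/221 ≈ 0.0045249
w = -1/341 ≈ -0.0029326
w + b*((-2 - 6)*((-3 + 0) + 5)) = -1/341 + ((-2 - 6)*((-3 + 0) + 5))/221 = -1/341 + (-8*(-3 + 5))/221 = -1/341 + (-8*2)/221 = -1/341 + (1/221)*(-16) = -1/341 - 16/221 = -5677/75361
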